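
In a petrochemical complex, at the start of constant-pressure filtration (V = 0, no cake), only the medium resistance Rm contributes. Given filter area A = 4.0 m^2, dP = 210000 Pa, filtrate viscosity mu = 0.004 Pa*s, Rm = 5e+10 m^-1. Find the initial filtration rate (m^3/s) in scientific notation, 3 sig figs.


rate = A * dP / (mu * Rm)
rate = 4.0 * 210000 / (0.004 * 5e+10)
rate = 840000.0 / 2.000e+08
rate = 4.20e-03 m^3/s


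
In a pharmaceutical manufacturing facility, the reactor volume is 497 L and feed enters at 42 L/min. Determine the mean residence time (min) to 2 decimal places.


tau = V / v0
tau = 497 / 42
tau = 11.83 min


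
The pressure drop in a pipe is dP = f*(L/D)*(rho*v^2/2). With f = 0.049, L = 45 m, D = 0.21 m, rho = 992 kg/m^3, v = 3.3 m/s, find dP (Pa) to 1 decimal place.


dP = f * (L/D) * (rho*v^2/2)
dP = 0.049 * (45/0.21) * (992*3.3^2/2)
L/D = 214.28571429
rho*v^2/2 = 992*10.89/2 = 5401.44
dP = 0.049 * 214.28571429 * 5401.44
dP = 56715.1 Pa


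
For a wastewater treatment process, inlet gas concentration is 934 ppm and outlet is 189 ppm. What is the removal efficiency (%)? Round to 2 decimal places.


Efficiency = (G_in - G_out) / G_in * 100%
Efficiency = (934 - 189) / 934 * 100
Efficiency = 745 / 934 * 100
Efficiency = 79.76%


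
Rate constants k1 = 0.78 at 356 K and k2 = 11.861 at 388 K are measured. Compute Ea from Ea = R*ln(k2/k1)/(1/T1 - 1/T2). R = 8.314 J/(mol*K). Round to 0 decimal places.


Ea = R * ln(k2/k1) / (1/T1 - 1/T2)
ln(k2/k1) = ln(11.861/0.78) = 2.7217171
1/T1 - 1/T2 = 1/356 - 1/388 = 0.000231669176
Ea = 8.314 * 2.7217171 / 0.000231669176
Ea = 97675 J/mol


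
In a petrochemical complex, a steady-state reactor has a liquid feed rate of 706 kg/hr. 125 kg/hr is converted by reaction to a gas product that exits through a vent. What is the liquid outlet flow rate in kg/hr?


Steady-state mass balance on the main outlet: F_out = F_in - F_removed
F_out = 706 - 125
F_out = 581 kg/hr


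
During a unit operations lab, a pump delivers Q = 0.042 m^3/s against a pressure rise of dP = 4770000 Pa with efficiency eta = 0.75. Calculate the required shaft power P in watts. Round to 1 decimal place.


P = Q * dP / eta
P = 0.042 * 4770000 / 0.75
P = 200340.0 / 0.75
P = 267120.0 W


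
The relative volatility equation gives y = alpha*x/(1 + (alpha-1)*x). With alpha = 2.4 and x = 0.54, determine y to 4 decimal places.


y = alpha*x / (1 + (alpha-1)*x)
y = 2.4*0.54 / (1 + (2.4-1)*0.54)
y = 1.296 / (1 + 0.756)
y = 1.296 / 1.756
y = 0.7380


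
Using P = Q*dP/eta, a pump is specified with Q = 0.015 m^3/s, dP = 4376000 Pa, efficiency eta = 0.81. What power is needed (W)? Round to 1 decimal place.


P = Q * dP / eta
P = 0.015 * 4376000 / 0.81
P = 65640.0 / 0.81
P = 81037.0 W


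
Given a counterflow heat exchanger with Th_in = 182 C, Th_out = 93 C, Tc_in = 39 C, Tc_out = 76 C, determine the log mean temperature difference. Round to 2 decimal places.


dT1 = Th_in - Tc_out = 182 - 76 = 106
dT2 = Th_out - Tc_in = 93 - 39 = 54
LMTD = (dT1 - dT2) / ln(dT1/dT2)
LMTD = (106 - 54) / ln(106/54)
LMTD = 77.10 K


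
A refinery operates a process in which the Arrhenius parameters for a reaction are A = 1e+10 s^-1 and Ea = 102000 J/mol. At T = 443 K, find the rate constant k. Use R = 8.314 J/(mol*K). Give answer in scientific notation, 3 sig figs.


k = A * exp(-Ea/(R*T))
k = 1e+10 * exp(-102000 / (8.314 * 443))
k = 1e+10 * exp(-27.694047)
k = 9.39e-03


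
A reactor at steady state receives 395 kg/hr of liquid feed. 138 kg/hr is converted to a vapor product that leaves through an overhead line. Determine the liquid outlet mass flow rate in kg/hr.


Steady-state mass balance on the main outlet: F_out = F_in - F_removed
F_out = 395 - 138
F_out = 257 kg/hr


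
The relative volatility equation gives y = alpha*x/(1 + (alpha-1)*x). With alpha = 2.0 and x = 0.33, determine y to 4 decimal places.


y = alpha*x / (1 + (alpha-1)*x)
y = 2.0*0.33 / (1 + (2.0-1)*0.33)
y = 0.66 / (1 + 0.33)
y = 0.66 / 1.33
y = 0.4962


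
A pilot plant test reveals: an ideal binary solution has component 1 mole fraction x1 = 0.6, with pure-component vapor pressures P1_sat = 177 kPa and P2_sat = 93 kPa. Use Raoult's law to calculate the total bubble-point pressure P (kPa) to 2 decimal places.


P = x1*P1_sat + x2*P2_sat
x2 = 1 - x1 = 1 - 0.6 = 0.4
P = 0.6*177 + 0.4*93
P = 106.2 + 37.2
P = 143.40 kPa


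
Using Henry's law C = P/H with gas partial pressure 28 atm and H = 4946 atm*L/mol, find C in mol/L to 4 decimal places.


C = P / H
C = 28 / 4946
C = 0.0057 mol/L


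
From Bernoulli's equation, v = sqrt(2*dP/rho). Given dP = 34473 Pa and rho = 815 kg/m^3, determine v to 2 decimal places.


v = sqrt(2*dP/rho)
v = sqrt(2*34473/815)
v = sqrt(84.596319)
v = 9.20 m/s


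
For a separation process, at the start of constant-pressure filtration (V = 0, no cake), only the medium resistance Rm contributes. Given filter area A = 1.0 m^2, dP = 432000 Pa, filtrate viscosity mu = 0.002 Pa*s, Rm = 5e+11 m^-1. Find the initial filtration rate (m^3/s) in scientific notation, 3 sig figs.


rate = A * dP / (mu * Rm)
rate = 1.0 * 432000 / (0.002 * 5e+11)
rate = 432000.0 / 1.000e+09
rate = 4.32e-04 m^3/s


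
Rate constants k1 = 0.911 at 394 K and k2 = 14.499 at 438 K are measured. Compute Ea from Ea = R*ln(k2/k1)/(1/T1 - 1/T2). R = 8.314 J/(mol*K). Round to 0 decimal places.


Ea = R * ln(k2/k1) / (1/T1 - 1/T2)
ln(k2/k1) = ln(14.499/0.911) = 2.7672921
1/T1 - 1/T2 = 1/394 - 1/438 = 0.000254966043
Ea = 8.314 * 2.7672921 / 0.000254966043
Ea = 90237 J/mol


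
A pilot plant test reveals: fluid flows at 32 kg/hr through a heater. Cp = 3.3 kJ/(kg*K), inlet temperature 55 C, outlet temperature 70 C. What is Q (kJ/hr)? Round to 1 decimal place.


Q = m_dot * Cp * (T2 - T1)
Q = 32 * 3.3 * (70 - 55)
Q = 32 * 3.3 * 15
Q = 1584.0 kJ/hr


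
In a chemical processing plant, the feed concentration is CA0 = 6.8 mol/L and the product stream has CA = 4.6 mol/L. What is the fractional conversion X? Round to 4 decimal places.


X = (CA0 - CA) / CA0
X = (6.8 - 4.6) / 6.8
X = 2.2 / 6.8
X = 0.3235


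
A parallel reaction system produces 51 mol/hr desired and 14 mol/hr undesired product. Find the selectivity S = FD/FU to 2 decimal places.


S = desired product rate / undesired product rate
S = 51 / 14
S = 3.64


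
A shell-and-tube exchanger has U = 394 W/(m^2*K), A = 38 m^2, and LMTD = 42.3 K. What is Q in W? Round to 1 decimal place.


Q = U * A * LMTD
Q = 394 * 38 * 42.3
Q = 633315.6 W


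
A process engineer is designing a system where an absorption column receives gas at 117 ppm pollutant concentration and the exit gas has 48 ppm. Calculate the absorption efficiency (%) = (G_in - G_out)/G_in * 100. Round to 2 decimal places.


Efficiency = (G_in - G_out) / G_in * 100%
Efficiency = (117 - 48) / 117 * 100
Efficiency = 69 / 117 * 100
Efficiency = 58.97%


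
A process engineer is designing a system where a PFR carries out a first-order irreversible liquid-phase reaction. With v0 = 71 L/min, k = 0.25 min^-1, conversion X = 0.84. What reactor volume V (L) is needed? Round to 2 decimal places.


V = (v0/k) * ln(1/(1-X))
V = (71/0.25) * ln(1/(1-0.84))
V = 284.0 * ln(6.25)
V = 284.0 * 1.832581
V = 520.45 L


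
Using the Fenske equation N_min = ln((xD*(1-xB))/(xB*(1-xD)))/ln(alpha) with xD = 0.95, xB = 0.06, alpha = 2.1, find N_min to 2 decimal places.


N_min = ln((xD*(1-xB))/(xB*(1-xD))) / ln(alpha)
Numerator inside ln: 0.893 / 0.003 = 297.666667
ln(297.666667) = 5.695974
ln(alpha) = ln(2.1) = 0.741937
N_min = 5.695974 / 0.741937 = 7.68


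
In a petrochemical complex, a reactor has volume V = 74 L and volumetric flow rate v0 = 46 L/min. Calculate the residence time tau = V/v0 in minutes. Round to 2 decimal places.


tau = V / v0
tau = 74 / 46
tau = 1.61 min


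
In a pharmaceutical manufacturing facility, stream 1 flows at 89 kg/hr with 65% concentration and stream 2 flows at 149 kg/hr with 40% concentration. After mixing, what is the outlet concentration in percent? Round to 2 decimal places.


Mass balance on solute: F1*x1 + F2*x2 = F3*x3
F3 = F1 + F2 = 89 + 149 = 238 kg/hr
x3 = (F1*x1 + F2*x2)/F3
x3 = (89*0.65 + 149*0.4) / 238
x3 = 49.35%


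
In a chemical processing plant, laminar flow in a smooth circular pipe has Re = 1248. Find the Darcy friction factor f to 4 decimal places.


f = 64 / Re
f = 64 / 1248
f = 0.0513


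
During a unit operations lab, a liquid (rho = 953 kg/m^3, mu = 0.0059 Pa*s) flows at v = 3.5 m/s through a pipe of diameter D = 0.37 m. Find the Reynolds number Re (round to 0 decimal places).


Re = rho * v * D / mu
Re = 953 * 3.5 * 0.37 / 0.0059
Re = 1234.135 / 0.0059
Re = 209175


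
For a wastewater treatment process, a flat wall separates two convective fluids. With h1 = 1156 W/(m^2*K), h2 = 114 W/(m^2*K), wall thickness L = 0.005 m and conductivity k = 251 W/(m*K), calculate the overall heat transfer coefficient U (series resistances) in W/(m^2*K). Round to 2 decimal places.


1/U = 1/h1 + L/k + 1/h2
1/U = 1/1156 + 0.005/251 + 1/114
1/U = 0.0008650519 + 1.99203e-05 + 0.0087719298
1/U = 0.009656902
U = 103.55 W/(m^2*K)


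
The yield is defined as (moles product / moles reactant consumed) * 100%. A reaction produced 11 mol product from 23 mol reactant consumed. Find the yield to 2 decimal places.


Yield = (moles product / moles consumed) * 100%
Yield = (11 / 23) * 100
Yield = 0.4783 * 100
Yield = 47.83%


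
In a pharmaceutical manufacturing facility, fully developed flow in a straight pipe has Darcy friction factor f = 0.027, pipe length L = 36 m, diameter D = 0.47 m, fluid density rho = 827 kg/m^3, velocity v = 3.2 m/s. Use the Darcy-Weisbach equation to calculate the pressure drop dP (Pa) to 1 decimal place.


dP = f * (L/D) * (rho*v^2/2)
dP = 0.027 * (36/0.47) * (827*3.2^2/2)
L/D = 76.59574468
rho*v^2/2 = 827*10.24/2 = 4234.24
dP = 0.027 * 76.59574468 * 4234.24
dP = 8756.8 Pa


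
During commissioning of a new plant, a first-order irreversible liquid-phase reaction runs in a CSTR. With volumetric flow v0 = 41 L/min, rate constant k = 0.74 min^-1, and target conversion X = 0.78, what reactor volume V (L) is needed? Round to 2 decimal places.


V = v0 * X / (k * (1 - X))
V = 41 * 0.78 / (0.74 * (1 - 0.78))
V = 31.98 / (0.74 * 0.22)
V = 31.98 / 0.1628
V = 196.44 L


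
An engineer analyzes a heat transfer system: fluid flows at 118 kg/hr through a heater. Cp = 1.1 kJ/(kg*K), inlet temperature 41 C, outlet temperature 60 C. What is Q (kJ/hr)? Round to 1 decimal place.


Q = m_dot * Cp * (T2 - T1)
Q = 118 * 1.1 * (60 - 41)
Q = 118 * 1.1 * 19
Q = 2466.2 kJ/hr


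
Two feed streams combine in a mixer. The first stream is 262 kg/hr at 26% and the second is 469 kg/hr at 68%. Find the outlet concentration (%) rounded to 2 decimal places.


Mass balance on solute: F1*x1 + F2*x2 = F3*x3
F3 = F1 + F2 = 262 + 469 = 731 kg/hr
x3 = (F1*x1 + F2*x2)/F3
x3 = (262*0.26 + 469*0.68) / 731
x3 = 52.95%


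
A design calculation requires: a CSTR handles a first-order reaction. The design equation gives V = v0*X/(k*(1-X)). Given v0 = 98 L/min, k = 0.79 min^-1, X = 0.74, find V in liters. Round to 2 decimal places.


V = v0 * X / (k * (1 - X))
V = 98 * 0.74 / (0.79 * (1 - 0.74))
V = 72.52 / (0.79 * 0.26)
V = 72.52 / 0.2054
V = 353.07 L


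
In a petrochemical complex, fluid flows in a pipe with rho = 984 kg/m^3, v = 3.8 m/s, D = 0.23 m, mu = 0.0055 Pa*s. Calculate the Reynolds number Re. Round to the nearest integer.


Re = rho * v * D / mu
Re = 984 * 3.8 * 0.23 / 0.0055
Re = 860.016 / 0.0055
Re = 156367


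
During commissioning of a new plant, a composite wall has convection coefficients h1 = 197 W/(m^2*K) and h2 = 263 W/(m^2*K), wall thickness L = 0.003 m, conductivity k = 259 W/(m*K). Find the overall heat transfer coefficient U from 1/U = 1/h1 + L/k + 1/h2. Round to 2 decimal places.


1/U = 1/h1 + L/k + 1/h2
1/U = 1/197 + 0.003/259 + 1/263
1/U = 0.0050761421 + 1.1583e-05 + 0.0038022814
1/U = 0.0088900065
U = 112.49 W/(m^2*K)


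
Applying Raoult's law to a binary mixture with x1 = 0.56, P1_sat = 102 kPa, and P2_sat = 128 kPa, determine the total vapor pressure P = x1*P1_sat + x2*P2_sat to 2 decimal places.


P = x1*P1_sat + x2*P2_sat
x2 = 1 - x1 = 1 - 0.56 = 0.44
P = 0.56*102 + 0.44*128
P = 57.12 + 56.32
P = 113.44 kPa


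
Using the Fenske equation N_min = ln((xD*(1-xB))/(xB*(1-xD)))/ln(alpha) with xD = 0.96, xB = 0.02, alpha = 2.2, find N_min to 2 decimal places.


N_min = ln((xD*(1-xB))/(xB*(1-xD))) / ln(alpha)
Numerator inside ln: 0.9408 / 0.0008 = 1176.0
ln(1176.0) = 7.069874
ln(alpha) = ln(2.2) = 0.788457
N_min = 7.069874 / 0.788457 = 8.97


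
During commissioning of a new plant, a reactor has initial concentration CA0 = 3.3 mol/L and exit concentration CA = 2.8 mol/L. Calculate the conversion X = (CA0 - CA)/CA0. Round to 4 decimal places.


X = (CA0 - CA) / CA0
X = (3.3 - 2.8) / 3.3
X = 0.5 / 3.3
X = 0.1515


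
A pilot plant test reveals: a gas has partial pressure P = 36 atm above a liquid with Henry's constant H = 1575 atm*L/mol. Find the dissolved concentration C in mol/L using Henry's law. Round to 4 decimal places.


C = P / H
C = 36 / 1575
C = 0.0229 mol/L


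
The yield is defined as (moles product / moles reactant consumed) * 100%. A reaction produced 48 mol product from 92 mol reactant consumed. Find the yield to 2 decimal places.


Yield = (moles product / moles consumed) * 100%
Yield = (48 / 92) * 100
Yield = 0.5217 * 100
Yield = 52.17%


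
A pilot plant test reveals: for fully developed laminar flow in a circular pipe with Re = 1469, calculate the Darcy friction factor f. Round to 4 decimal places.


f = 64 / Re
f = 64 / 1469
f = 0.0436


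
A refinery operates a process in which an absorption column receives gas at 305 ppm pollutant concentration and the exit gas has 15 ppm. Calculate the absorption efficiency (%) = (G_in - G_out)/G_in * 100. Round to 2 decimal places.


Efficiency = (G_in - G_out) / G_in * 100%
Efficiency = (305 - 15) / 305 * 100
Efficiency = 290 / 305 * 100
Efficiency = 95.08%


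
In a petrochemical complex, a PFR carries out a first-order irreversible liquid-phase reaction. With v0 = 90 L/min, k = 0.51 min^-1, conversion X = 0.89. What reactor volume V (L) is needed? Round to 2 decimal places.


V = (v0/k) * ln(1/(1-X))
V = (90/0.51) * ln(1/(1-0.89))
V = 176.470588 * ln(9.090909)
V = 176.470588 * 2.207275
V = 389.52 L


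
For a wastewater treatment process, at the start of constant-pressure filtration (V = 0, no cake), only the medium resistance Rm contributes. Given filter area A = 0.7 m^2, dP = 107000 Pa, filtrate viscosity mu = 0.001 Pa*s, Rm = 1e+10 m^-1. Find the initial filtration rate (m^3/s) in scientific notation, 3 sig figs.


rate = A * dP / (mu * Rm)
rate = 0.7 * 107000 / (0.001 * 1e+10)
rate = 74900.0 / 1.000e+07
rate = 7.49e-03 m^3/s


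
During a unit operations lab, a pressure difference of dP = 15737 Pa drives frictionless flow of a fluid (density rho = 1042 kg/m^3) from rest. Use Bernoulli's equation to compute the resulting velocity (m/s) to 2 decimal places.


v = sqrt(2*dP/rho)
v = sqrt(2*15737/1042)
v = sqrt(30.205374)
v = 5.50 m/s


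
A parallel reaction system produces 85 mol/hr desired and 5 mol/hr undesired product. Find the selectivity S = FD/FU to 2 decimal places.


S = desired product rate / undesired product rate
S = 85 / 5
S = 17.00


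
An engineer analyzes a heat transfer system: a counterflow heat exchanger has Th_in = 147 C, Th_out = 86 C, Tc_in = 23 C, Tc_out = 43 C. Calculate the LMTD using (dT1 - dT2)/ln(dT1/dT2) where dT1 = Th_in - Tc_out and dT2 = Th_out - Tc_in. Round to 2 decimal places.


dT1 = Th_in - Tc_out = 147 - 43 = 104
dT2 = Th_out - Tc_in = 86 - 23 = 63
LMTD = (dT1 - dT2) / ln(dT1/dT2)
LMTD = (104 - 63) / ln(104/63)
LMTD = 81.79 K


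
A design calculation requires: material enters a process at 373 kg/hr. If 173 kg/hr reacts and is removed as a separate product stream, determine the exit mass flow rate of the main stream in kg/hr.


Steady-state mass balance on the main outlet: F_out = F_in - F_removed
F_out = 373 - 173
F_out = 200 kg/hr


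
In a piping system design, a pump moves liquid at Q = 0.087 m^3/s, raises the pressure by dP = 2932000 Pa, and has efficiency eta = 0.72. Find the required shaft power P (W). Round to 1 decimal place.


P = Q * dP / eta
P = 0.087 * 2932000 / 0.72
P = 255084.0 / 0.72
P = 354283.3 W


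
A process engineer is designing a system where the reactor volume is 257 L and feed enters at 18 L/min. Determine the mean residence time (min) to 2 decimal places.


tau = V / v0
tau = 257 / 18
tau = 14.28 min


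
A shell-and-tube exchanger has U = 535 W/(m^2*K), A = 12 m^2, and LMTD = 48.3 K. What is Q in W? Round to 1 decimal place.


Q = U * A * LMTD
Q = 535 * 12 * 48.3
Q = 310086.0 W


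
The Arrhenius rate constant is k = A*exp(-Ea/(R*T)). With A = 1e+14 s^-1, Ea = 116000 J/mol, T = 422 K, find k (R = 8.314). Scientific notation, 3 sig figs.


k = A * exp(-Ea/(R*T))
k = 1e+14 * exp(-116000 / (8.314 * 422))
k = 1e+14 * exp(-33.062487)
k = 4.38e-01


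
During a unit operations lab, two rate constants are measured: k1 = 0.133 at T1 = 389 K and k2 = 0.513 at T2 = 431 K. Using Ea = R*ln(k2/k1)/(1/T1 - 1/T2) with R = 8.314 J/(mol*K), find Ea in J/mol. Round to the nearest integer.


Ea = R * ln(k2/k1) / (1/T1 - 1/T2)
ln(k2/k1) = ln(0.513/0.133) = 1.3499267
1/T1 - 1/T2 = 1/389 - 1/431 = 0.000250508473
Ea = 8.314 * 1.3499267 / 0.000250508473
Ea = 44802 J/mol


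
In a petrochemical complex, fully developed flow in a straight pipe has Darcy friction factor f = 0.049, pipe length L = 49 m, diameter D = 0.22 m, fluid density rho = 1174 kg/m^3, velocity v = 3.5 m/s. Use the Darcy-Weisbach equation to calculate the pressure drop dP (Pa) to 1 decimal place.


dP = f * (L/D) * (rho*v^2/2)
dP = 0.049 * (49/0.22) * (1174*3.5^2/2)
L/D = 222.72727273
rho*v^2/2 = 1174*12.25/2 = 7190.75
dP = 0.049 * 222.72727273 * 7190.75
dP = 78477.2 Pa


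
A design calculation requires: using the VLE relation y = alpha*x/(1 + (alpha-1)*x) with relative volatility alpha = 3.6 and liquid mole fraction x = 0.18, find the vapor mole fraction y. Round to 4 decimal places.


y = alpha*x / (1 + (alpha-1)*x)
y = 3.6*0.18 / (1 + (3.6-1)*0.18)
y = 0.648 / (1 + 0.468)
y = 0.648 / 1.468
y = 0.4414


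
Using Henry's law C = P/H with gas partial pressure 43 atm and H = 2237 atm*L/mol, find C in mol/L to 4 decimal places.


C = P / H
C = 43 / 2237
C = 0.0192 mol/L


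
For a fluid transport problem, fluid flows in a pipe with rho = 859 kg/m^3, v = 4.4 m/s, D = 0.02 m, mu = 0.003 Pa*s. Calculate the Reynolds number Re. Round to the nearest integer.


Re = rho * v * D / mu
Re = 859 * 4.4 * 0.02 / 0.003
Re = 75.592 / 0.003
Re = 25197


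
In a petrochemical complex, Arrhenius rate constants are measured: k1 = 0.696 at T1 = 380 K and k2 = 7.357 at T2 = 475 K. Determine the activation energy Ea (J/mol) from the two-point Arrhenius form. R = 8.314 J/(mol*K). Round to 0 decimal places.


Ea = R * ln(k2/k1) / (1/T1 - 1/T2)
ln(k2/k1) = ln(7.357/0.696) = 2.3580579
1/T1 - 1/T2 = 1/380 - 1/475 = 0.000526315789
Ea = 8.314 * 2.3580579 / 0.000526315789
Ea = 37249 J/mol


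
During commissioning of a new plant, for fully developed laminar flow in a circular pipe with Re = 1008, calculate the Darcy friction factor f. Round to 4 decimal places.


f = 64 / Re
f = 64 / 1008
f = 0.0635


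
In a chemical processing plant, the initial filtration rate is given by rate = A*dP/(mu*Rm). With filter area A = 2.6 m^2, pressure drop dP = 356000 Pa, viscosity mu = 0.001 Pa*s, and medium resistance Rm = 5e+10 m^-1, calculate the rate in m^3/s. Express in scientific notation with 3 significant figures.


rate = A * dP / (mu * Rm)
rate = 2.6 * 356000 / (0.001 * 5e+10)
rate = 925600.0 / 5.000e+07
rate = 1.85e-02 m^3/s


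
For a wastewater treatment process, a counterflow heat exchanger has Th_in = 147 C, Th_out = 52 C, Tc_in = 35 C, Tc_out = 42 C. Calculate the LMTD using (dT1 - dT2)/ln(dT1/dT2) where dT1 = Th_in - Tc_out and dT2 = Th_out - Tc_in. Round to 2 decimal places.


dT1 = Th_in - Tc_out = 147 - 42 = 105
dT2 = Th_out - Tc_in = 52 - 35 = 17
LMTD = (dT1 - dT2) / ln(dT1/dT2)
LMTD = (105 - 17) / ln(105/17)
LMTD = 48.33 K


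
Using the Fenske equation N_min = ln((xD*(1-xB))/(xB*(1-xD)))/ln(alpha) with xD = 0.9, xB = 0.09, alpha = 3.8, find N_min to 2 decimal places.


N_min = ln((xD*(1-xB))/(xB*(1-xD))) / ln(alpha)
Numerator inside ln: 0.819 / 0.009 = 91.0
ln(91.0) = 4.51086
ln(alpha) = ln(3.8) = 1.335001
N_min = 4.51086 / 1.335001 = 3.38


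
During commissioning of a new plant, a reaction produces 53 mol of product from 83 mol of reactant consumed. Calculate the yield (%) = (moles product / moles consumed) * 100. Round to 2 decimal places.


Yield = (moles product / moles consumed) * 100%
Yield = (53 / 83) * 100
Yield = 0.6386 * 100
Yield = 63.86%


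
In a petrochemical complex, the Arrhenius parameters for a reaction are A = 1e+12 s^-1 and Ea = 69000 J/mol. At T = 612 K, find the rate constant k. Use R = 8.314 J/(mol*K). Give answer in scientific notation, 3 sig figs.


k = A * exp(-Ea/(R*T))
k = 1e+12 * exp(-69000 / (8.314 * 612))
k = 1e+12 * exp(-13.560873)
k = 1.29e+06


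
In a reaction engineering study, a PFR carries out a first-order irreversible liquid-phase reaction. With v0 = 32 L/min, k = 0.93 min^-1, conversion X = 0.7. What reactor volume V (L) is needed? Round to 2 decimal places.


V = (v0/k) * ln(1/(1-X))
V = (32/0.93) * ln(1/(1-0.7))
V = 34.408602 * ln(3.333333)
V = 34.408602 * 1.203973
V = 41.43 L


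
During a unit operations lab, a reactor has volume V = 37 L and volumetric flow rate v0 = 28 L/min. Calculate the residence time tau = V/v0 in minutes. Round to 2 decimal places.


tau = V / v0
tau = 37 / 28
tau = 1.32 min


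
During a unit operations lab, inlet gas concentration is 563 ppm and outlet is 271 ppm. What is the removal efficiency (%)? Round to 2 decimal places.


Efficiency = (G_in - G_out) / G_in * 100%
Efficiency = (563 - 271) / 563 * 100
Efficiency = 292 / 563 * 100
Efficiency = 51.87%


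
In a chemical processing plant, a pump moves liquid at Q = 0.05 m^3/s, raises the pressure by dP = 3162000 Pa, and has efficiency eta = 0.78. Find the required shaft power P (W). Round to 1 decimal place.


P = Q * dP / eta
P = 0.05 * 3162000 / 0.78
P = 158100.0 / 0.78
P = 202692.3 W


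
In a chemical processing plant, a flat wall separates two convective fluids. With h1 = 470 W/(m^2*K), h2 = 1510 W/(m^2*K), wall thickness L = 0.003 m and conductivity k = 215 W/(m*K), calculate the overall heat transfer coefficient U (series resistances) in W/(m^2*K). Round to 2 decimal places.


1/U = 1/h1 + L/k + 1/h2
1/U = 1/470 + 0.003/215 + 1/1510
1/U = 0.0021276596 + 1.39535e-05 + 0.0006622517
1/U = 0.0028038648
U = 356.65 W/(m^2*K)


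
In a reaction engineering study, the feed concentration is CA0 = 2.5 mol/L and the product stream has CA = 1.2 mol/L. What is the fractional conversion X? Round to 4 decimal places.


X = (CA0 - CA) / CA0
X = (2.5 - 1.2) / 2.5
X = 1.3 / 2.5
X = 0.5200


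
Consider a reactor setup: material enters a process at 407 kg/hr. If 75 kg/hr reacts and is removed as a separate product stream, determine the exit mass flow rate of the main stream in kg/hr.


Steady-state mass balance on the main outlet: F_out = F_in - F_removed
F_out = 407 - 75
F_out = 332 kg/hr


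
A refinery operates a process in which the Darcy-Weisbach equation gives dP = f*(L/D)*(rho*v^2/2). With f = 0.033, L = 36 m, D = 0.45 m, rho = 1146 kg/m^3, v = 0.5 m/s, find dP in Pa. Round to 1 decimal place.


dP = f * (L/D) * (rho*v^2/2)
dP = 0.033 * (36/0.45) * (1146*0.5^2/2)
L/D = 80.0
rho*v^2/2 = 1146*0.25/2 = 143.25
dP = 0.033 * 80.0 * 143.25
dP = 378.2 Pa


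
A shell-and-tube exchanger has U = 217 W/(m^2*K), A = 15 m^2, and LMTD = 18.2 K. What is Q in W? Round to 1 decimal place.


Q = U * A * LMTD
Q = 217 * 15 * 18.2
Q = 59241.0 W


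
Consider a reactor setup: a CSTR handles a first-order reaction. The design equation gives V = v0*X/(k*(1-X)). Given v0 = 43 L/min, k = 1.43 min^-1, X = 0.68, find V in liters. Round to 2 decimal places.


V = v0 * X / (k * (1 - X))
V = 43 * 0.68 / (1.43 * (1 - 0.68))
V = 29.24 / (1.43 * 0.32)
V = 29.24 / 0.4576
V = 63.90 L


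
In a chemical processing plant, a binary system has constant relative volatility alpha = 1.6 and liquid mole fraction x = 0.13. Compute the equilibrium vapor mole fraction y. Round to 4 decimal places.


y = alpha*x / (1 + (alpha-1)*x)
y = 1.6*0.13 / (1 + (1.6-1)*0.13)
y = 0.208 / (1 + 0.078)
y = 0.208 / 1.078
y = 0.1929


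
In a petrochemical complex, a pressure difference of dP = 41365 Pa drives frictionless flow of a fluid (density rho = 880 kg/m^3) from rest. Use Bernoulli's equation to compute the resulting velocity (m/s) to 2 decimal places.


v = sqrt(2*dP/rho)
v = sqrt(2*41365/880)
v = sqrt(94.011364)
v = 9.70 m/s


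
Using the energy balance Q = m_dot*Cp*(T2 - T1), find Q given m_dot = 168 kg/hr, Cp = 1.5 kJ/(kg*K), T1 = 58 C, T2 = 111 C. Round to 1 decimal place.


Q = m_dot * Cp * (T2 - T1)
Q = 168 * 1.5 * (111 - 58)
Q = 168 * 1.5 * 53
Q = 13356.0 kJ/hr


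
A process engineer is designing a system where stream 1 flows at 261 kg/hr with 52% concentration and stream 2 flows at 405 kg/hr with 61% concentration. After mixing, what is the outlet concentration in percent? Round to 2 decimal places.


Mass balance on solute: F1*x1 + F2*x2 = F3*x3
F3 = F1 + F2 = 261 + 405 = 666 kg/hr
x3 = (F1*x1 + F2*x2)/F3
x3 = (261*0.52 + 405*0.61) / 666
x3 = 57.47%


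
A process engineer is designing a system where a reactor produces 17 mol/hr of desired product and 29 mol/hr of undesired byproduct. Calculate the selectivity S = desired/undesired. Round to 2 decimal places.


S = desired product rate / undesired product rate
S = 17 / 29
S = 0.59


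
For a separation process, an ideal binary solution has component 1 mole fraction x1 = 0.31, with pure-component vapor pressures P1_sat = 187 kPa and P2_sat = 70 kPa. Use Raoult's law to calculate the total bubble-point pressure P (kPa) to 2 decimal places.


P = x1*P1_sat + x2*P2_sat
x2 = 1 - x1 = 1 - 0.31 = 0.69
P = 0.31*187 + 0.69*70
P = 57.97 + 48.3
P = 106.27 kPa


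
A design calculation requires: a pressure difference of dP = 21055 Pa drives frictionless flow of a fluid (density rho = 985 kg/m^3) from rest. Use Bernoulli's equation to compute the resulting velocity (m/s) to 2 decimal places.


v = sqrt(2*dP/rho)
v = sqrt(2*21055/985)
v = sqrt(42.751269)
v = 6.54 m/s


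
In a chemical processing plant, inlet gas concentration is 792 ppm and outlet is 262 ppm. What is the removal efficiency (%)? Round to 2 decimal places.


Efficiency = (G_in - G_out) / G_in * 100%
Efficiency = (792 - 262) / 792 * 100
Efficiency = 530 / 792 * 100
Efficiency = 66.92%


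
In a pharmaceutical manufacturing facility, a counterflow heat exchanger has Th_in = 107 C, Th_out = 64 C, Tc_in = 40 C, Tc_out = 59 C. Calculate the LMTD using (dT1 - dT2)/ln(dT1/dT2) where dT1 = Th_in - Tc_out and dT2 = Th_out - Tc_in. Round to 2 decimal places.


dT1 = Th_in - Tc_out = 107 - 59 = 48
dT2 = Th_out - Tc_in = 64 - 40 = 24
LMTD = (dT1 - dT2) / ln(dT1/dT2)
LMTD = (48 - 24) / ln(48/24)
LMTD = 34.62 K


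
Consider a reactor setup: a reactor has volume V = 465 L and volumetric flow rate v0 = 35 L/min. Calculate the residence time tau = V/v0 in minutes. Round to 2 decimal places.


tau = V / v0
tau = 465 / 35
tau = 13.29 min


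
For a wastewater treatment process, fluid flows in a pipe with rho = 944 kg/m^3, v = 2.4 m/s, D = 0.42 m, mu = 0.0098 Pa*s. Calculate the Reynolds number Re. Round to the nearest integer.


Re = rho * v * D / mu
Re = 944 * 2.4 * 0.42 / 0.0098
Re = 951.552 / 0.0098
Re = 97097


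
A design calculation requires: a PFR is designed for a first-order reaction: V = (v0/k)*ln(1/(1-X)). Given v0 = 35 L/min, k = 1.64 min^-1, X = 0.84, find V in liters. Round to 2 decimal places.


V = (v0/k) * ln(1/(1-X))
V = (35/1.64) * ln(1/(1-0.84))
V = 21.341463 * ln(6.25)
V = 21.341463 * 1.832581
V = 39.11 L


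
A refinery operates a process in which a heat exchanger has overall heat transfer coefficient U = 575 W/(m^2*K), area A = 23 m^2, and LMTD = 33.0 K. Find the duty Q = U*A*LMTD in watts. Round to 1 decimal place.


Q = U * A * LMTD
Q = 575 * 23 * 33.0
Q = 436425.0 W


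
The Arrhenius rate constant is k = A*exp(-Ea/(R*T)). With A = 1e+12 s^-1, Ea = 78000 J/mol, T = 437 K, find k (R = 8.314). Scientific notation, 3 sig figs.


k = A * exp(-Ea/(R*T))
k = 1e+12 * exp(-78000 / (8.314 * 437))
k = 1e+12 * exp(-21.468571)
k = 4.75e+02


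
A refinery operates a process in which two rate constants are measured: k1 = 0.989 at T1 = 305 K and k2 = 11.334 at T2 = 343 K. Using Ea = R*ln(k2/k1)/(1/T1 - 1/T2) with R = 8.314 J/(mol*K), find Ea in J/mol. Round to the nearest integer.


Ea = R * ln(k2/k1) / (1/T1 - 1/T2)
ln(k2/k1) = ln(11.334/0.989) = 2.438868
1/T1 - 1/T2 = 1/305 - 1/343 = 0.00036323663
Ea = 8.314 * 2.438868 / 0.00036323663
Ea = 55822 J/mol


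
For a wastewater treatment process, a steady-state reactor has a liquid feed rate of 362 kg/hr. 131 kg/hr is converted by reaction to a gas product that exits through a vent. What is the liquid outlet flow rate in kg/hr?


Steady-state mass balance on the main outlet: F_out = F_in - F_removed
F_out = 362 - 131
F_out = 231 kg/hr


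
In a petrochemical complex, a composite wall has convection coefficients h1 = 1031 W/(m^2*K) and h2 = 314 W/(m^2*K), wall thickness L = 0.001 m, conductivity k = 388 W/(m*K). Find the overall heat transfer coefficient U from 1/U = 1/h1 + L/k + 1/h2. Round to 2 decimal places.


1/U = 1/h1 + L/k + 1/h2
1/U = 1/1031 + 0.001/388 + 1/314
1/U = 0.0009699321 + 2.5773e-06 + 0.0031847134
1/U = 0.0041572228
U = 240.55 W/(m^2*K)


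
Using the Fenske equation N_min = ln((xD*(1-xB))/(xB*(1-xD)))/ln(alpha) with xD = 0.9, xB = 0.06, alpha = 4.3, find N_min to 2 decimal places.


N_min = ln((xD*(1-xB))/(xB*(1-xD))) / ln(alpha)
Numerator inside ln: 0.846 / 0.006 = 141.0
ln(141.0) = 4.94876
ln(alpha) = ln(4.3) = 1.458615
N_min = 4.94876 / 1.458615 = 3.39


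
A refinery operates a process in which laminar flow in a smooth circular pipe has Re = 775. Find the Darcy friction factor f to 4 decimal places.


f = 64 / Re
f = 64 / 775
f = 0.0826


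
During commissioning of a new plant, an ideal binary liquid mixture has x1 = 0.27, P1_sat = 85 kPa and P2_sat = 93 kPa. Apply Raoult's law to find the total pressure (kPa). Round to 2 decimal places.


P = x1*P1_sat + x2*P2_sat
x2 = 1 - x1 = 1 - 0.27 = 0.73
P = 0.27*85 + 0.73*93
P = 22.95 + 67.89
P = 90.84 kPa


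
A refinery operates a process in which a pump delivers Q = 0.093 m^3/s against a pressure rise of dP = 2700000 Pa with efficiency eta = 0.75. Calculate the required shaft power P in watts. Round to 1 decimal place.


P = Q * dP / eta
P = 0.093 * 2700000 / 0.75
P = 251100.0 / 0.75
P = 334800.0 W


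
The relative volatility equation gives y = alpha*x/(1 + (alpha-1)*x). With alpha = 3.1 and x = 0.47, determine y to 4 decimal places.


y = alpha*x / (1 + (alpha-1)*x)
y = 3.1*0.47 / (1 + (3.1-1)*0.47)
y = 1.457 / (1 + 0.987)
y = 1.457 / 1.987
y = 0.7333


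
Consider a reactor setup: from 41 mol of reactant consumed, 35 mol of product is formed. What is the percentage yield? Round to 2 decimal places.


Yield = (moles product / moles consumed) * 100%
Yield = (35 / 41) * 100
Yield = 0.8537 * 100
Yield = 85.37%


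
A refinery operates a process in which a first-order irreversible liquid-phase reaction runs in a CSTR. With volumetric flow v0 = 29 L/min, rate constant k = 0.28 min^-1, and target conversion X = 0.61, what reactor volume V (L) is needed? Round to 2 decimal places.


V = v0 * X / (k * (1 - X))
V = 29 * 0.61 / (0.28 * (1 - 0.61))
V = 17.69 / (0.28 * 0.39)
V = 17.69 / 0.1092
V = 162.00 L


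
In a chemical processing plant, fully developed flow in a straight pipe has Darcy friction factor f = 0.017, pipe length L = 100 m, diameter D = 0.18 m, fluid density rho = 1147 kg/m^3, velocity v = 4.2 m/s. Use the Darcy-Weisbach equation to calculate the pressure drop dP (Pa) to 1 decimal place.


dP = f * (L/D) * (rho*v^2/2)
dP = 0.017 * (100/0.18) * (1147*4.2^2/2)
L/D = 555.55555556
rho*v^2/2 = 1147*17.64/2 = 10116.54
dP = 0.017 * 555.55555556 * 10116.54
dP = 95545.1 Pa


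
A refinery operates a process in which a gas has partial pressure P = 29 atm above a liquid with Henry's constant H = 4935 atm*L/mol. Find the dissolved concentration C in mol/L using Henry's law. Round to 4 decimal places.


C = P / H
C = 29 / 4935
C = 0.0059 mol/L


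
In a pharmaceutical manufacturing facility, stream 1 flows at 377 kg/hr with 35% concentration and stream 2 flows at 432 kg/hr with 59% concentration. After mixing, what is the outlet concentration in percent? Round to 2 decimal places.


Mass balance on solute: F1*x1 + F2*x2 = F3*x3
F3 = F1 + F2 = 377 + 432 = 809 kg/hr
x3 = (F1*x1 + F2*x2)/F3
x3 = (377*0.35 + 432*0.59) / 809
x3 = 47.82%


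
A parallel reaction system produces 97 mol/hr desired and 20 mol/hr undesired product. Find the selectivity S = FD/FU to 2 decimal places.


S = desired product rate / undesired product rate
S = 97 / 20
S = 4.85


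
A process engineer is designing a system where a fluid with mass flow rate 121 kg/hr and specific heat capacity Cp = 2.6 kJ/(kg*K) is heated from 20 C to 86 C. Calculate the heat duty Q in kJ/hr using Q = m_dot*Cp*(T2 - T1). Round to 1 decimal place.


Q = m_dot * Cp * (T2 - T1)
Q = 121 * 2.6 * (86 - 20)
Q = 121 * 2.6 * 66
Q = 20763.6 kJ/hr


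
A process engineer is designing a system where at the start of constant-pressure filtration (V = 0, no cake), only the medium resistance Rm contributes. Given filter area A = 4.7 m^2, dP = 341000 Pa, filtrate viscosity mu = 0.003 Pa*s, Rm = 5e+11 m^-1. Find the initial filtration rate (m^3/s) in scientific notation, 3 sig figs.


rate = A * dP / (mu * Rm)
rate = 4.7 * 341000 / (0.003 * 5e+11)
rate = 1602700.0 / 1.500e+09
rate = 1.07e-03 m^3/s


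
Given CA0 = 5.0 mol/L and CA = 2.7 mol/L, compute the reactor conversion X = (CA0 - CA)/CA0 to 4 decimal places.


X = (CA0 - CA) / CA0
X = (5.0 - 2.7) / 5.0
X = 2.3 / 5.0
X = 0.4600


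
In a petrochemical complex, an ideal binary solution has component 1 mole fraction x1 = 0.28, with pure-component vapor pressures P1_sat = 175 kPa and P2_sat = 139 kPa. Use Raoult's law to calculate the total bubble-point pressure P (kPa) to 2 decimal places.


P = x1*P1_sat + x2*P2_sat
x2 = 1 - x1 = 1 - 0.28 = 0.72
P = 0.28*175 + 0.72*139
P = 49.0 + 100.08
P = 149.08 kPa


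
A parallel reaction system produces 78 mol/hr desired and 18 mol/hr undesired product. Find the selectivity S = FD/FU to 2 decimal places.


S = desired product rate / undesired product rate
S = 78 / 18
S = 4.33


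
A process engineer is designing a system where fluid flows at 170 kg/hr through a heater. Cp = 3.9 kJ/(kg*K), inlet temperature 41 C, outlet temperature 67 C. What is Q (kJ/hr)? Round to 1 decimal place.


Q = m_dot * Cp * (T2 - T1)
Q = 170 * 3.9 * (67 - 41)
Q = 170 * 3.9 * 26
Q = 17238.0 kJ/hr


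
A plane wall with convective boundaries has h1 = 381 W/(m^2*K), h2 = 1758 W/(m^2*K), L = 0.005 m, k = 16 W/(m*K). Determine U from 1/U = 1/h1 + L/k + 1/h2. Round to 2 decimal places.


1/U = 1/h1 + L/k + 1/h2
1/U = 1/381 + 0.005/16 + 1/1758
1/U = 0.0026246719 + 0.0003125 + 0.0005688282
1/U = 0.0035060001
U = 285.23 W/(m^2*K)


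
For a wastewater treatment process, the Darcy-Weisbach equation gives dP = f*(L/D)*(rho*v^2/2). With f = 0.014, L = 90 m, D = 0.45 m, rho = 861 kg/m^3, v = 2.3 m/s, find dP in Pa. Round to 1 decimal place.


dP = f * (L/D) * (rho*v^2/2)
dP = 0.014 * (90/0.45) * (861*2.3^2/2)
L/D = 200.0
rho*v^2/2 = 861*5.29/2 = 2277.345
dP = 0.014 * 200.0 * 2277.345
dP = 6376.6 Pa


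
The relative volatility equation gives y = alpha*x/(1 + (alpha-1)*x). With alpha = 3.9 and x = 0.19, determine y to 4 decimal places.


y = alpha*x / (1 + (alpha-1)*x)
y = 3.9*0.19 / (1 + (3.9-1)*0.19)
y = 0.741 / (1 + 0.551)
y = 0.741 / 1.551
y = 0.4778


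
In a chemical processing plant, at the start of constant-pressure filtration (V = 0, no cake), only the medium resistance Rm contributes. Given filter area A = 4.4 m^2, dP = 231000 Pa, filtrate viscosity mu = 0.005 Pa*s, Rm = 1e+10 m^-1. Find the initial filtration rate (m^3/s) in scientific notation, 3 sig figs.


rate = A * dP / (mu * Rm)
rate = 4.4 * 231000 / (0.005 * 1e+10)
rate = 1016400.0 / 5.000e+07
rate = 2.03e-02 m^3/s


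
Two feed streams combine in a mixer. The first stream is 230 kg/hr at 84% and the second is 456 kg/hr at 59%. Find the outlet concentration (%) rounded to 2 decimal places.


Mass balance on solute: F1*x1 + F2*x2 = F3*x3
F3 = F1 + F2 = 230 + 456 = 686 kg/hr
x3 = (F1*x1 + F2*x2)/F3
x3 = (230*0.84 + 456*0.59) / 686
x3 = 67.38%


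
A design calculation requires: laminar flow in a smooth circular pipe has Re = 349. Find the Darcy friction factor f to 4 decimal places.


f = 64 / Re
f = 64 / 349
f = 0.1834


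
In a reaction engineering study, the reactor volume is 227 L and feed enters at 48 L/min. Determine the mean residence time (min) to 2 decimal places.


tau = V / v0
tau = 227 / 48
tau = 4.73 min


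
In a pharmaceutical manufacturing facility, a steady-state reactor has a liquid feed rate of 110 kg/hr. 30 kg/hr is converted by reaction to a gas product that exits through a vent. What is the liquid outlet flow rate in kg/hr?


Steady-state mass balance on the main outlet: F_out = F_in - F_removed
F_out = 110 - 30
F_out = 80 kg/hr


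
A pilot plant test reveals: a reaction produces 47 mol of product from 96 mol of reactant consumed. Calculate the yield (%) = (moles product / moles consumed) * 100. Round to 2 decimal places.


Yield = (moles product / moles consumed) * 100%
Yield = (47 / 96) * 100
Yield = 0.4896 * 100
Yield = 48.96%


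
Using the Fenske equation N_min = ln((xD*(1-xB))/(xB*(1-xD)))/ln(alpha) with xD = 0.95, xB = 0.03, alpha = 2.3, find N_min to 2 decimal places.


N_min = ln((xD*(1-xB))/(xB*(1-xD))) / ln(alpha)
Numerator inside ln: 0.9215 / 0.0015 = 614.333333
ln(614.333333) = 6.420538
ln(alpha) = ln(2.3) = 0.832909
N_min = 6.420538 / 0.832909 = 7.71


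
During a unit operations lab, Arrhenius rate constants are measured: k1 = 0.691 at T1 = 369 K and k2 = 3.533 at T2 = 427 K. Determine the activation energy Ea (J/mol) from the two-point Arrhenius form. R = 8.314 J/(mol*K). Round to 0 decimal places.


Ea = R * ln(k2/k1) / (1/T1 - 1/T2)
ln(k2/k1) = ln(3.533/0.691) = 1.6317628
1/T1 - 1/T2 = 1/369 - 1/427 = 0.000368106726
Ea = 8.314 * 1.6317628 / 0.000368106726
Ea = 36855 J/mol


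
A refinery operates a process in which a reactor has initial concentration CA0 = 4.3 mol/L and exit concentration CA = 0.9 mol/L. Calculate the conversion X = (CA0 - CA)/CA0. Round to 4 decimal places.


X = (CA0 - CA) / CA0
X = (4.3 - 0.9) / 4.3
X = 3.4 / 4.3
X = 0.7907


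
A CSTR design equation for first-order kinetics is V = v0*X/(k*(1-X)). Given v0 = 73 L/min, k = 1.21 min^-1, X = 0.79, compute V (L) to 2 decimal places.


V = v0 * X / (k * (1 - X))
V = 73 * 0.79 / (1.21 * (1 - 0.79))
V = 57.67 / (1.21 * 0.21)
V = 57.67 / 0.2541
V = 226.96 L


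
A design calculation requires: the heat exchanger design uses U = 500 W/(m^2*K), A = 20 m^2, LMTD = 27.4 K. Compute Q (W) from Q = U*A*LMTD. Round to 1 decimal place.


Q = U * A * LMTD
Q = 500 * 20 * 27.4
Q = 274000.0 W


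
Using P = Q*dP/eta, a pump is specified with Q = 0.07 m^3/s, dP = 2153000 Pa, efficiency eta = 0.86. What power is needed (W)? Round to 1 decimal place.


P = Q * dP / eta
P = 0.07 * 2153000 / 0.86
P = 150710.0 / 0.86
P = 175244.2 W
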